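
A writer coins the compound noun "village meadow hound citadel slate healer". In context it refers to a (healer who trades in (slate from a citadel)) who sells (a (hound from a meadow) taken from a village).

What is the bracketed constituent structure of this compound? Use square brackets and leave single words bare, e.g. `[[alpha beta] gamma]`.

At the top level: head "healer" (specifically "citadel slate healer"); modifier "village meadow hound".
Within "village meadow hound", the head is "hound" (specifically "meadow hound") and the modifier is "village".
Within "meadow hound", the head is "hound" and the modifier is "meadow".
Within "citadel slate healer", the head is "healer" and the modifier is "citadel slate".
Within "citadel slate", the head is "slate" and the modifier is "citadel".
Assembled: [[village [meadow hound]] [[citadel slate] healer]].

[[village [meadow hound]] [[citadel slate] healer]]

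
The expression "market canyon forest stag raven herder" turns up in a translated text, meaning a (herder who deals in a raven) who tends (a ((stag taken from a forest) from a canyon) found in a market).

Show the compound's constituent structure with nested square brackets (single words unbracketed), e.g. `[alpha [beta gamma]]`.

[[market [canyon [forest stag]]] [raven herder]]

Whole compound: head "herder" (specifically "raven herder"), modifier "market canyon forest stag".
Within "market canyon forest stag", the head is "stag" (specifically "canyon forest stag") and the modifier is "market".
Within "canyon forest stag", the head is "stag" (specifically "forest stag") and the modifier is "canyon".
Within "forest stag", the head is "stag" and the modifier is "forest".
Within "raven herder", the head is "herder" and the modifier is "raven".
Putting it together: [[market [canyon [forest stag]]] [raven herder]].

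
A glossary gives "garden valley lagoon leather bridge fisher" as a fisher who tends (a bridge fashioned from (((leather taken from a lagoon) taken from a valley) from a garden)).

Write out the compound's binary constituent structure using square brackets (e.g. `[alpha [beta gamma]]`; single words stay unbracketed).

[[[garden [valley [lagoon leather]]] bridge] fisher]

The outermost head in the paraphrase is "fisher", modified by "garden valley lagoon leather bridge".
Within "garden valley lagoon leather bridge", the head is "bridge" and the modifier is "garden valley lagoon leather".
Within "garden valley lagoon leather", the head is "leather" (specifically "valley lagoon leather") and the modifier is "garden".
Within "valley lagoon leather", the head is "leather" (specifically "lagoon leather") and the modifier is "valley".
Within "lagoon leather", the head is "leather" and the modifier is "lagoon".
Assembled: [[[garden [valley [lagoon leather]]] bridge] fisher].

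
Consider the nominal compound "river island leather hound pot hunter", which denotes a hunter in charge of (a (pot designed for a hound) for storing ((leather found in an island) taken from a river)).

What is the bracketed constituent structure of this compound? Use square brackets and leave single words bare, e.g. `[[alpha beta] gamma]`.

Overall it is a kind of hunter; the modifier is "river island leather hound pot".
Inside "river island leather hound pot": head "pot" (specifically "hound pot"), modifier "river island leather".
Inside "river island leather": head "leather" (specifically "island leather"), modifier "river".
Inside "island leather": head "leather", modifier "island".
Inside "hound pot": head "pot", modifier "hound".
Assembled: [[[river [island leather]] [hound pot]] hunter].

[[[river [island leather]] [hound pot]] hunter]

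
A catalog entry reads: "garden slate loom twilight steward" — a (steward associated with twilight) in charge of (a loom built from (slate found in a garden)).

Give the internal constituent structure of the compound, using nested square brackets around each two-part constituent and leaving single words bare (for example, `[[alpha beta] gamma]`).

Overall it is a kind of steward (specifically "twilight steward"); the modifier is "garden slate loom".
Within "garden slate loom", the head is "loom" and the modifier is "garden slate".
Within "garden slate", the head is "slate" and the modifier is "garden".
Within "twilight steward", the head is "steward" and the modifier is "twilight".
Assembled: [[[garden slate] loom] [twilight steward]].

[[[garden slate] loom] [twilight steward]]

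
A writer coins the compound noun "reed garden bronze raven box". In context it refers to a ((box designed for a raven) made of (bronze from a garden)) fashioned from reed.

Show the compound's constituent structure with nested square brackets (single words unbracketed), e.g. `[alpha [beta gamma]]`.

[reed [[garden bronze] [raven box]]]

At the top level: head "box" (specifically "garden bronze raven box"); modifier "reed".
"garden bronze raven box" → head "box" (specifically "raven box"), modifier "garden bronze".
"garden bronze" → head "bronze", modifier "garden".
"raven box" → head "box", modifier "raven".
So the structure is [reed [[garden bronze] [raven box]]].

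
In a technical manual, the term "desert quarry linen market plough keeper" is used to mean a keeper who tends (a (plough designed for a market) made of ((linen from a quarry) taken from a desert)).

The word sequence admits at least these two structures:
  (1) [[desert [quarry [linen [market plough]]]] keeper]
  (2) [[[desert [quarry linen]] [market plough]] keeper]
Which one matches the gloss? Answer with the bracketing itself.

[[[desert [quarry linen]] [market plough]] keeper]

The paraphrase's head is the "keeper" part ("keeper"); its modifier is "desert quarry linen market plough".
That top-level split, carried through the inner groups, gives [[[desert [quarry linen]] [market plough]] keeper].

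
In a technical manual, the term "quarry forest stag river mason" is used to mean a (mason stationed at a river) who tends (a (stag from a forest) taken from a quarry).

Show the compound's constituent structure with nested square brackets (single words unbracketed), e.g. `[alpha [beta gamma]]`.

Overall it is a kind of mason (specifically "river mason"); the modifier is "quarry forest stag".
Within "quarry forest stag", the head is "stag" (specifically "forest stag") and the modifier is "quarry".
Within "forest stag", the head is "stag" and the modifier is "forest".
Within "river mason", the head is "mason" and the modifier is "river".
Putting it together: [[quarry [forest stag]] [river mason]].

[[quarry [forest stag]] [river mason]]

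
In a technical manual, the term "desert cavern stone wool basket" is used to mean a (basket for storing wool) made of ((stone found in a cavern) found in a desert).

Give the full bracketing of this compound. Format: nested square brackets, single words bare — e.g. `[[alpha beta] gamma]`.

[[desert [cavern stone]] [wool basket]]

The outermost head in the paraphrase is "basket" (specifically "wool basket"), modified by "desert cavern stone".
Within "desert cavern stone", the head is "stone" (specifically "cavern stone") and the modifier is "desert".
Within "cavern stone", the head is "stone" and the modifier is "cavern".
Within "wool basket", the head is "basket" and the modifier is "wool".
Assembled: [[desert [cavern stone]] [wool basket]].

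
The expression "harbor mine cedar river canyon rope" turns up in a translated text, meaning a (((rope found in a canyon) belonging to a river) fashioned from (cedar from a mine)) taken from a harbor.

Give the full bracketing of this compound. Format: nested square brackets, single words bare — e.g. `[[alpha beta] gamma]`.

[harbor [[mine cedar] [river [canyon rope]]]]

At the top level: head "rope" (specifically "mine cedar river canyon rope"); modifier "harbor".
Inside "mine cedar river canyon rope": head "rope" (specifically "river canyon rope"), modifier "mine cedar".
Inside "mine cedar": head "cedar", modifier "mine".
Inside "river canyon rope": head "rope" (specifically "canyon rope"), modifier "river".
Inside "canyon rope": head "rope", modifier "canyon".
Putting it together: [harbor [[mine cedar] [river [canyon rope]]]].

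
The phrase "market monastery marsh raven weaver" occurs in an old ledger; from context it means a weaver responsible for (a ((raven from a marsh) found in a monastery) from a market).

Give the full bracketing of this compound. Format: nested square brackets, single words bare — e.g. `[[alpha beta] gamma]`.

[[market [monastery [marsh raven]]] weaver]

At the top level: head "weaver"; modifier "market monastery marsh raven".
"market monastery marsh raven" → head "raven" (specifically "monastery marsh raven"), modifier "market".
"monastery marsh raven" → head "raven" (specifically "marsh raven"), modifier "monastery".
"marsh raven" → head "raven", modifier "marsh".
So the structure is [[market [monastery [marsh raven]]] weaver].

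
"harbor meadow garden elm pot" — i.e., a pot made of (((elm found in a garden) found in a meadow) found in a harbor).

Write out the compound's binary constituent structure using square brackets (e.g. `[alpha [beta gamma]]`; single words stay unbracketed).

[[harbor [meadow [garden elm]]] pot]

At the top level: head "pot"; modifier "harbor meadow garden elm".
Within "harbor meadow garden elm", the head is "elm" (specifically "meadow garden elm") and the modifier is "harbor".
Within "meadow garden elm", the head is "elm" (specifically "garden elm") and the modifier is "meadow".
Within "garden elm", the head is "elm" and the modifier is "garden".
Putting it together: [[harbor [meadow [garden elm]]] pot].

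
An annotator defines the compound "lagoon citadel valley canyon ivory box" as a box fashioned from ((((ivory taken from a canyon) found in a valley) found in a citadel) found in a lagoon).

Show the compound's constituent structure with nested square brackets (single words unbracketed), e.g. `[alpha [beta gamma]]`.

[[lagoon [citadel [valley [canyon ivory]]]] box]

Overall it is a kind of box; the modifier is "lagoon citadel valley canyon ivory".
Within "lagoon citadel valley canyon ivory", the head is "ivory" (specifically "citadel valley canyon ivory") and the modifier is "lagoon".
Within "citadel valley canyon ivory", the head is "ivory" (specifically "valley canyon ivory") and the modifier is "citadel".
Within "valley canyon ivory", the head is "ivory" (specifically "canyon ivory") and the modifier is "valley".
Within "canyon ivory", the head is "ivory" and the modifier is "canyon".
Putting it together: [[lagoon [citadel [valley [canyon ivory]]]] box].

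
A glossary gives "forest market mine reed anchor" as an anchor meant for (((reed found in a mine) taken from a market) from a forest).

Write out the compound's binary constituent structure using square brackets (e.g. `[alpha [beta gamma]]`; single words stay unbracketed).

[[forest [market [mine reed]]] anchor]

The outermost head in the paraphrase is "anchor", modified by "forest market mine reed".
Within "forest market mine reed", the head is "reed" (specifically "market mine reed") and the modifier is "forest".
Within "market mine reed", the head is "reed" (specifically "mine reed") and the modifier is "market".
Within "mine reed", the head is "reed" and the modifier is "mine".
So the structure is [[forest [market [mine reed]]] anchor].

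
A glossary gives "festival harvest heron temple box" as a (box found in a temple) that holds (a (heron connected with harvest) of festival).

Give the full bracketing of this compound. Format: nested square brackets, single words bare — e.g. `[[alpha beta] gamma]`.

At the top level: head "box" (specifically "temple box"); modifier "festival harvest heron".
"festival harvest heron" → head "heron" (specifically "harvest heron"), modifier "festival".
"harvest heron" → head "heron", modifier "harvest".
"temple box" → head "box", modifier "temple".
Putting it together: [[festival [harvest heron]] [temple box]].

[[festival [harvest heron]] [temple box]]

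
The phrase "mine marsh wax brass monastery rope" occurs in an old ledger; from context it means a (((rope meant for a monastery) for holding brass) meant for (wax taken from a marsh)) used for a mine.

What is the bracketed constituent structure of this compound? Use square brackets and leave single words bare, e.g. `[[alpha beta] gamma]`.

[mine [[marsh wax] [brass [monastery rope]]]]

Overall it is a kind of rope (specifically "marsh wax brass monastery rope"); the modifier is "mine".
Within "marsh wax brass monastery rope", the head is "rope" (specifically "brass monastery rope") and the modifier is "marsh wax".
Within "marsh wax", the head is "wax" and the modifier is "marsh".
Within "brass monastery rope", the head is "rope" (specifically "monastery rope") and the modifier is "brass".
Within "monastery rope", the head is "rope" and the modifier is "monastery".
So the structure is [mine [[marsh wax] [brass [monastery rope]]]].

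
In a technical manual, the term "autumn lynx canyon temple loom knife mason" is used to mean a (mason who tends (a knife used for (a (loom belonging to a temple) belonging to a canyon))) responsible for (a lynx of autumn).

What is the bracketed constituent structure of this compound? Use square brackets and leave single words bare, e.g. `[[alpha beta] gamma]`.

The outermost head in the paraphrase is "mason" (specifically "canyon temple loom knife mason"), modified by "autumn lynx".
"autumn lynx" → head "lynx", modifier "autumn".
"canyon temple loom knife mason" → head "mason", modifier "canyon temple loom knife".
"canyon temple loom knife" → head "knife", modifier "canyon temple loom".
"canyon temple loom" → head "loom" (specifically "temple loom"), modifier "canyon".
"temple loom" → head "loom", modifier "temple".
Putting it together: [[autumn lynx] [[[canyon [temple loom]] knife] mason]].

[[autumn lynx] [[[canyon [temple loom]] knife] mason]]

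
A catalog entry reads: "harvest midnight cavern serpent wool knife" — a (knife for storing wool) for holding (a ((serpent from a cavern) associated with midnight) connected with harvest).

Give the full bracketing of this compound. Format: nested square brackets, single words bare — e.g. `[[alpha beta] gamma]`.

[[harvest [midnight [cavern serpent]]] [wool knife]]

Whole compound: head "knife" (specifically "wool knife"), modifier "harvest midnight cavern serpent".
Inside "harvest midnight cavern serpent": head "serpent" (specifically "midnight cavern serpent"), modifier "harvest".
Inside "midnight cavern serpent": head "serpent" (specifically "cavern serpent"), modifier "midnight".
Inside "cavern serpent": head "serpent", modifier "cavern".
Inside "wool knife": head "knife", modifier "wool".
Putting it together: [[harvest [midnight [cavern serpent]]] [wool knife]].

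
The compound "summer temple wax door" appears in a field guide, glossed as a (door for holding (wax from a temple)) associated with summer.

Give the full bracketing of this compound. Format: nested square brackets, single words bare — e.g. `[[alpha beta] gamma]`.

[summer [[temple wax] door]]

Overall it is a kind of door (specifically "temple wax door"); the modifier is "summer".
Within "temple wax door", the head is "door" and the modifier is "temple wax".
Within "temple wax", the head is "wax" and the modifier is "temple".
So the structure is [summer [[temple wax] door]].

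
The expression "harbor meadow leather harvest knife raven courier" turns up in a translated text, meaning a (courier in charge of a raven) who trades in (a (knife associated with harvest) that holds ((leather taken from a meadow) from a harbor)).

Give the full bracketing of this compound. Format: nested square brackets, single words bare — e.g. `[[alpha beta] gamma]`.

Whole compound: head "courier" (specifically "raven courier"), modifier "harbor meadow leather harvest knife".
"harbor meadow leather harvest knife" → head "knife" (specifically "harvest knife"), modifier "harbor meadow leather".
"harbor meadow leather" → head "leather" (specifically "meadow leather"), modifier "harbor".
"meadow leather" → head "leather", modifier "meadow".
"harvest knife" → head "knife", modifier "harvest".
"raven courier" → head "courier", modifier "raven".
Putting it together: [[[harbor [meadow leather]] [harvest knife]] [raven courier]].

[[[harbor [meadow leather]] [harvest knife]] [raven courier]]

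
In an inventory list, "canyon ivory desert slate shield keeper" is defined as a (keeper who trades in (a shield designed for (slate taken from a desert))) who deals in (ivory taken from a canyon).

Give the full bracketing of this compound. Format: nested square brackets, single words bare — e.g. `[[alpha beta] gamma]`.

The outermost head in the paraphrase is "keeper" (specifically "desert slate shield keeper"), modified by "canyon ivory".
Within "canyon ivory", the head is "ivory" and the modifier is "canyon".
Within "desert slate shield keeper", the head is "keeper" and the modifier is "desert slate shield".
Within "desert slate shield", the head is "shield" and the modifier is "desert slate".
Within "desert slate", the head is "slate" and the modifier is "desert".
Assembled: [[canyon ivory] [[[desert slate] shield] keeper]].

[[canyon ivory] [[[desert slate] shield] keeper]]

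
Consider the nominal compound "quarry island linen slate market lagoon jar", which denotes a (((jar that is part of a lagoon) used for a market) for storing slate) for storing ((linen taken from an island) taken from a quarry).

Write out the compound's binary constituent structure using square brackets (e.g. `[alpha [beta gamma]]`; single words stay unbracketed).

At the top level: head "jar" (specifically "slate market lagoon jar"); modifier "quarry island linen".
Within "quarry island linen", the head is "linen" (specifically "island linen") and the modifier is "quarry".
Within "island linen", the head is "linen" and the modifier is "island".
Within "slate market lagoon jar", the head is "jar" (specifically "market lagoon jar") and the modifier is "slate".
Within "market lagoon jar", the head is "jar" (specifically "lagoon jar") and the modifier is "market".
Within "lagoon jar", the head is "jar" and the modifier is "lagoon".
So the structure is [[quarry [island linen]] [slate [market [lagoon jar]]]].

[[quarry [island linen]] [slate [market [lagoon jar]]]]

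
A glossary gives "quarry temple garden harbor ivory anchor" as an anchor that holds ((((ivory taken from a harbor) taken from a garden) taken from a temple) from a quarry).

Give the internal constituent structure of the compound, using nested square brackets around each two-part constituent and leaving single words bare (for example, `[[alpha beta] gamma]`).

[[quarry [temple [garden [harbor ivory]]]] anchor]

Overall it is a kind of anchor; the modifier is "quarry temple garden harbor ivory".
"quarry temple garden harbor ivory" → head "ivory" (specifically "temple garden harbor ivory"), modifier "quarry".
"temple garden harbor ivory" → head "ivory" (specifically "garden harbor ivory"), modifier "temple".
"garden harbor ivory" → head "ivory" (specifically "harbor ivory"), modifier "garden".
"harbor ivory" → head "ivory", modifier "harbor".
Putting it together: [[quarry [temple [garden [harbor ivory]]]] anchor].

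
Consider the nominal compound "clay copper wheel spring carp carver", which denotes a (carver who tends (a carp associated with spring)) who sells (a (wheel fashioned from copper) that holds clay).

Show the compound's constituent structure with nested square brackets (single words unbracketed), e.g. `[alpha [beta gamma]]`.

The outermost head in the paraphrase is "carver" (specifically "spring carp carver"), modified by "clay copper wheel".
Within "clay copper wheel", the head is "wheel" (specifically "copper wheel") and the modifier is "clay".
Within "copper wheel", the head is "wheel" and the modifier is "copper".
Within "spring carp carver", the head is "carver" and the modifier is "spring carp".
Within "spring carp", the head is "carp" and the modifier is "spring".
Putting it together: [[clay [copper wheel]] [[spring carp] carver]].

[[clay [copper wheel]] [[spring carp] carver]]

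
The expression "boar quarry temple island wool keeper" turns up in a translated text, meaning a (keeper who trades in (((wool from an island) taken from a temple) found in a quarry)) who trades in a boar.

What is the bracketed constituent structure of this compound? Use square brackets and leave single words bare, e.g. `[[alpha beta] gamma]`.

[boar [[quarry [temple [island wool]]] keeper]]

Overall it is a kind of keeper (specifically "quarry temple island wool keeper"); the modifier is "boar".
"quarry temple island wool keeper" → head "keeper", modifier "quarry temple island wool".
"quarry temple island wool" → head "wool" (specifically "temple island wool"), modifier "quarry".
"temple island wool" → head "wool" (specifically "island wool"), modifier "temple".
"island wool" → head "wool", modifier "island".
Assembled: [boar [[quarry [temple [island wool]]] keeper]].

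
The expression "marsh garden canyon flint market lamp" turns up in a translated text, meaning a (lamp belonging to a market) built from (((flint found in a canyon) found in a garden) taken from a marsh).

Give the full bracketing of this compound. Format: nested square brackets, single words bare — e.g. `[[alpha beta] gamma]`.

The outermost head in the paraphrase is "lamp" (specifically "market lamp"), modified by "marsh garden canyon flint".
Within "marsh garden canyon flint", the head is "flint" (specifically "garden canyon flint") and the modifier is "marsh".
Within "garden canyon flint", the head is "flint" (specifically "canyon flint") and the modifier is "garden".
Within "canyon flint", the head is "flint" and the modifier is "canyon".
Within "market lamp", the head is "lamp" and the modifier is "market".
Assembled: [[marsh [garden [canyon flint]]] [market lamp]].

[[marsh [garden [canyon flint]]] [market lamp]]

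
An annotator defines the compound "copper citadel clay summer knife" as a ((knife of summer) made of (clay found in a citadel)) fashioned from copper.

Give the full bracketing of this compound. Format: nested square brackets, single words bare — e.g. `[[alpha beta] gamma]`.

Whole compound: head "knife" (specifically "citadel clay summer knife"), modifier "copper".
Inside "citadel clay summer knife": head "knife" (specifically "summer knife"), modifier "citadel clay".
Inside "citadel clay": head "clay", modifier "citadel".
Inside "summer knife": head "knife", modifier "summer".
Putting it together: [copper [[citadel clay] [summer knife]]].

[copper [[citadel clay] [summer knife]]]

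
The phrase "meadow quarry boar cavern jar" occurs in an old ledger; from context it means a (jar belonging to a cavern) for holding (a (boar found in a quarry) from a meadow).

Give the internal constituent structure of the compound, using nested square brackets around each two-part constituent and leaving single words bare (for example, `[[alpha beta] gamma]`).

At the top level: head "jar" (specifically "cavern jar"); modifier "meadow quarry boar".
Within "meadow quarry boar", the head is "boar" (specifically "quarry boar") and the modifier is "meadow".
Within "quarry boar", the head is "boar" and the modifier is "quarry".
Within "cavern jar", the head is "jar" and the modifier is "cavern".
Putting it together: [[meadow [quarry boar]] [cavern jar]].

[[meadow [quarry boar]] [cavern jar]]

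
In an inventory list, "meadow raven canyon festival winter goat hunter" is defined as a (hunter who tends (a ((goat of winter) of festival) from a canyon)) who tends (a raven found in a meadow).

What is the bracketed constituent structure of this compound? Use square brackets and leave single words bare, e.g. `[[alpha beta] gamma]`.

[[meadow raven] [[canyon [festival [winter goat]]] hunter]]

Overall it is a kind of hunter (specifically "canyon festival winter goat hunter"); the modifier is "meadow raven".
"meadow raven" → head "raven", modifier "meadow".
"canyon festival winter goat hunter" → head "hunter", modifier "canyon festival winter goat".
"canyon festival winter goat" → head "goat" (specifically "festival winter goat"), modifier "canyon".
"festival winter goat" → head "goat" (specifically "winter goat"), modifier "festival".
"winter goat" → head "goat", modifier "winter".
Putting it together: [[meadow raven] [[canyon [festival [winter goat]]] hunter]].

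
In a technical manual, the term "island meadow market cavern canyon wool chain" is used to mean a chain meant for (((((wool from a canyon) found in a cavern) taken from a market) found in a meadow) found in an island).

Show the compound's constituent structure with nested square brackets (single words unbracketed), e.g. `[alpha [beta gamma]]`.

[[island [meadow [market [cavern [canyon wool]]]]] chain]

Overall it is a kind of chain; the modifier is "island meadow market cavern canyon wool".
Inside "island meadow market cavern canyon wool": head "wool" (specifically "meadow market cavern canyon wool"), modifier "island".
Inside "meadow market cavern canyon wool": head "wool" (specifically "market cavern canyon wool"), modifier "meadow".
Inside "market cavern canyon wool": head "wool" (specifically "cavern canyon wool"), modifier "market".
Inside "cavern canyon wool": head "wool" (specifically "canyon wool"), modifier "cavern".
Inside "canyon wool": head "wool", modifier "canyon".
Assembled: [[island [meadow [market [cavern [canyon wool]]]]] chain].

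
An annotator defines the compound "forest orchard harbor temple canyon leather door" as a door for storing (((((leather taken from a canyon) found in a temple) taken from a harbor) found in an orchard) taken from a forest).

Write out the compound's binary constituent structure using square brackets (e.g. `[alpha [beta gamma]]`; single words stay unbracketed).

At the top level: head "door"; modifier "forest orchard harbor temple canyon leather".
"forest orchard harbor temple canyon leather" → head "leather" (specifically "orchard harbor temple canyon leather"), modifier "forest".
"orchard harbor temple canyon leather" → head "leather" (specifically "harbor temple canyon leather"), modifier "orchard".
"harbor temple canyon leather" → head "leather" (specifically "temple canyon leather"), modifier "harbor".
"temple canyon leather" → head "leather" (specifically "canyon leather"), modifier "temple".
"canyon leather" → head "leather", modifier "canyon".
Assembled: [[forest [orchard [harbor [temple [canyon leather]]]]] door].

[[forest [orchard [harbor [temple [canyon leather]]]]] door]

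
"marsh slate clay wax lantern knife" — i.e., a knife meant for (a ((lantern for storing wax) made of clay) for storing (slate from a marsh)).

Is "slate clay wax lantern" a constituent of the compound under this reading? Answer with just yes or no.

no

The top-level split is [marsh slate clay wax lantern] [knife]; the full structure is [[[marsh slate] [clay [wax lantern]]] knife].
"slate clay wax lantern" straddles a constituent boundary, so it is not a single unit.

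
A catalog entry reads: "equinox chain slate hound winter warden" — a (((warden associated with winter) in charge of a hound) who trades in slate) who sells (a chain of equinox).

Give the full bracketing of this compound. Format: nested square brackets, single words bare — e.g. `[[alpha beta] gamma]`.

At the top level: head "warden" (specifically "slate hound winter warden"); modifier "equinox chain".
Inside "equinox chain": head "chain", modifier "equinox".
Inside "slate hound winter warden": head "warden" (specifically "hound winter warden"), modifier "slate".
Inside "hound winter warden": head "warden" (specifically "winter warden"), modifier "hound".
Inside "winter warden": head "warden", modifier "winter".
Putting it together: [[equinox chain] [slate [hound [winter warden]]]].

[[equinox chain] [slate [hound [winter warden]]]]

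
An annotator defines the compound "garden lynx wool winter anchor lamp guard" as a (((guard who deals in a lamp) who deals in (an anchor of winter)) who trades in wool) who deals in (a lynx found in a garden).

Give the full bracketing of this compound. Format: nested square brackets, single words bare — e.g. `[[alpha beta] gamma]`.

Whole compound: head "guard" (specifically "wool winter anchor lamp guard"), modifier "garden lynx".
Within "garden lynx", the head is "lynx" and the modifier is "garden".
Within "wool winter anchor lamp guard", the head is "guard" (specifically "winter anchor lamp guard") and the modifier is "wool".
Within "winter anchor lamp guard", the head is "guard" (specifically "lamp guard") and the modifier is "winter anchor".
Within "winter anchor", the head is "anchor" and the modifier is "winter".
Within "lamp guard", the head is "guard" and the modifier is "lamp".
Assembled: [[garden lynx] [wool [[winter anchor] [lamp guard]]]].

[[garden lynx] [wool [[winter anchor] [lamp guard]]]]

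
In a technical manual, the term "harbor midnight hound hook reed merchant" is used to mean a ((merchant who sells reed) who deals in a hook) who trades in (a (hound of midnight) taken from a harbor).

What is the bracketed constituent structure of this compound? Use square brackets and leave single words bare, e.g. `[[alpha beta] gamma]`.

[[harbor [midnight hound]] [hook [reed merchant]]]

At the top level: head "merchant" (specifically "hook reed merchant"); modifier "harbor midnight hound".
"harbor midnight hound" → head "hound" (specifically "midnight hound"), modifier "harbor".
"midnight hound" → head "hound", modifier "midnight".
"hook reed merchant" → head "merchant" (specifically "reed merchant"), modifier "hook".
"reed merchant" → head "merchant", modifier "reed".
So the structure is [[harbor [midnight hound]] [hook [reed merchant]]].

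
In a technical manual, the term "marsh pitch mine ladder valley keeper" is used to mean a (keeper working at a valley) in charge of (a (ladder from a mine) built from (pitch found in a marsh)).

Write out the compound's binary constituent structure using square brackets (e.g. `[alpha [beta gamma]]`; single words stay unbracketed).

At the top level: head "keeper" (specifically "valley keeper"); modifier "marsh pitch mine ladder".
Inside "marsh pitch mine ladder": head "ladder" (specifically "mine ladder"), modifier "marsh pitch".
Inside "marsh pitch": head "pitch", modifier "marsh".
Inside "mine ladder": head "ladder", modifier "mine".
Inside "valley keeper": head "keeper", modifier "valley".
Putting it together: [[[marsh pitch] [mine ladder]] [valley keeper]].

[[[marsh pitch] [mine ladder]] [valley keeper]]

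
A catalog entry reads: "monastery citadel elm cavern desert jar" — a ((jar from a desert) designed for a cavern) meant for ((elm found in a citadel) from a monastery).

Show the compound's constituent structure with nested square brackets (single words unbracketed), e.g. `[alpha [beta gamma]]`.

[[monastery [citadel elm]] [cavern [desert jar]]]

The outermost head in the paraphrase is "jar" (specifically "cavern desert jar"), modified by "monastery citadel elm".
Within "monastery citadel elm", the head is "elm" (specifically "citadel elm") and the modifier is "monastery".
Within "citadel elm", the head is "elm" and the modifier is "citadel".
Within "cavern desert jar", the head is "jar" (specifically "desert jar") and the modifier is "cavern".
Within "desert jar", the head is "jar" and the modifier is "desert".
Putting it together: [[monastery [citadel elm]] [cavern [desert jar]]].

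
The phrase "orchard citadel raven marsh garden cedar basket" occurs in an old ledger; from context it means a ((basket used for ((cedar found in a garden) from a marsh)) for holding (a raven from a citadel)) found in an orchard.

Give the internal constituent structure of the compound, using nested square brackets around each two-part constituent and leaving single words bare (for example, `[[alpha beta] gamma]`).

[orchard [[citadel raven] [[marsh [garden cedar]] basket]]]

At the top level: head "basket" (specifically "citadel raven marsh garden cedar basket"); modifier "orchard".
Inside "citadel raven marsh garden cedar basket": head "basket" (specifically "marsh garden cedar basket"), modifier "citadel raven".
Inside "citadel raven": head "raven", modifier "citadel".
Inside "marsh garden cedar basket": head "basket", modifier "marsh garden cedar".
Inside "marsh garden cedar": head "cedar" (specifically "garden cedar"), modifier "marsh".
Inside "garden cedar": head "cedar", modifier "garden".
So the structure is [orchard [[citadel raven] [[marsh [garden cedar]] basket]]].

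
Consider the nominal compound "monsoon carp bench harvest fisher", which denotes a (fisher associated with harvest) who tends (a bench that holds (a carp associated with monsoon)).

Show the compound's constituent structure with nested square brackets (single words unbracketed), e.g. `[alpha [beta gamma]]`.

The outermost head in the paraphrase is "fisher" (specifically "harvest fisher"), modified by "monsoon carp bench".
"monsoon carp bench" → head "bench", modifier "monsoon carp".
"monsoon carp" → head "carp", modifier "monsoon".
"harvest fisher" → head "fisher", modifier "harvest".
Assembled: [[[monsoon carp] bench] [harvest fisher]].

[[[monsoon carp] bench] [harvest fisher]]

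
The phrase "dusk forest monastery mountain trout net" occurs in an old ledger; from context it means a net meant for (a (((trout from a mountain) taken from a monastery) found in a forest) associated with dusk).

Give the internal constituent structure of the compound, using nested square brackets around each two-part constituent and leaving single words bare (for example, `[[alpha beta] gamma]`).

Whole compound: head "net", modifier "dusk forest monastery mountain trout".
Within "dusk forest monastery mountain trout", the head is "trout" (specifically "forest monastery mountain trout") and the modifier is "dusk".
Within "forest monastery mountain trout", the head is "trout" (specifically "monastery mountain trout") and the modifier is "forest".
Within "monastery mountain trout", the head is "trout" (specifically "mountain trout") and the modifier is "monastery".
Within "mountain trout", the head is "trout" and the modifier is "mountain".
Assembled: [[dusk [forest [monastery [mountain trout]]]] net].

[[dusk [forest [monastery [mountain trout]]]] net]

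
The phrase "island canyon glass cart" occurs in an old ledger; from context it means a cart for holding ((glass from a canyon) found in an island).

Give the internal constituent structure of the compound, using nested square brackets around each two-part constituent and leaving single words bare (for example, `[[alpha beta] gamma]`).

The outermost head in the paraphrase is "cart", modified by "island canyon glass".
Inside "island canyon glass": head "glass" (specifically "canyon glass"), modifier "island".
Inside "canyon glass": head "glass", modifier "canyon".
Assembled: [[island [canyon glass]] cart].

[[island [canyon glass]] cart]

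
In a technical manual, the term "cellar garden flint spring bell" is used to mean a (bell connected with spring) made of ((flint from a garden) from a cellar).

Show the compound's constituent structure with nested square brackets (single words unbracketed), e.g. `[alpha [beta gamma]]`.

Overall it is a kind of bell (specifically "spring bell"); the modifier is "cellar garden flint".
"cellar garden flint" → head "flint" (specifically "garden flint"), modifier "cellar".
"garden flint" → head "flint", modifier "garden".
"spring bell" → head "bell", modifier "spring".
Putting it together: [[cellar [garden flint]] [spring bell]].

[[cellar [garden flint]] [spring bell]]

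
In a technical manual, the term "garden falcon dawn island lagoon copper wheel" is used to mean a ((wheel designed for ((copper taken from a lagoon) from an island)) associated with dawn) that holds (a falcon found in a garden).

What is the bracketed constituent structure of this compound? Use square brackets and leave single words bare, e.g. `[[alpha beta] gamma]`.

Whole compound: head "wheel" (specifically "dawn island lagoon copper wheel"), modifier "garden falcon".
Within "garden falcon", the head is "falcon" and the modifier is "garden".
Within "dawn island lagoon copper wheel", the head is "wheel" (specifically "island lagoon copper wheel") and the modifier is "dawn".
Within "island lagoon copper wheel", the head is "wheel" and the modifier is "island lagoon copper".
Within "island lagoon copper", the head is "copper" (specifically "lagoon copper") and the modifier is "island".
Within "lagoon copper", the head is "copper" and the modifier is "lagoon".
So the structure is [[garden falcon] [dawn [[island [lagoon copper]] wheel]]].

[[garden falcon] [dawn [[island [lagoon copper]] wheel]]]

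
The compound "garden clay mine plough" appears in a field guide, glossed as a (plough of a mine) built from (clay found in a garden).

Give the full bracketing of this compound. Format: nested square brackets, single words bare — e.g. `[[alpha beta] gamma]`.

At the top level: head "plough" (specifically "mine plough"); modifier "garden clay".
Inside "garden clay": head "clay", modifier "garden".
Inside "mine plough": head "plough", modifier "mine".
So the structure is [[garden clay] [mine plough]].

[[garden clay] [mine plough]]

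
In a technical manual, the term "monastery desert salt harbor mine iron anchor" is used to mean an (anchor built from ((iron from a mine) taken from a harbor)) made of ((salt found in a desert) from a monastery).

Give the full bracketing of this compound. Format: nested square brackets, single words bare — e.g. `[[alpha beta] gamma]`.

[[monastery [desert salt]] [[harbor [mine iron]] anchor]]

At the top level: head "anchor" (specifically "harbor mine iron anchor"); modifier "monastery desert salt".
"monastery desert salt" → head "salt" (specifically "desert salt"), modifier "monastery".
"desert salt" → head "salt", modifier "desert".
"harbor mine iron anchor" → head "anchor", modifier "harbor mine iron".
"harbor mine iron" → head "iron" (specifically "mine iron"), modifier "harbor".
"mine iron" → head "iron", modifier "mine".
Putting it together: [[monastery [desert salt]] [[harbor [mine iron]] anchor]].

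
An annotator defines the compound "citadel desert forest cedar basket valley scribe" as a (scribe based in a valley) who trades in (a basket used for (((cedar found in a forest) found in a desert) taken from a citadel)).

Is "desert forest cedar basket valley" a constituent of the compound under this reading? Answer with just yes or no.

no

The top-level split is [citadel desert forest cedar basket] [valley scribe]; the full structure is [[[citadel [desert [forest cedar]]] basket] [valley scribe]].
"desert forest cedar basket valley" straddles a constituent boundary, so it is not a single unit.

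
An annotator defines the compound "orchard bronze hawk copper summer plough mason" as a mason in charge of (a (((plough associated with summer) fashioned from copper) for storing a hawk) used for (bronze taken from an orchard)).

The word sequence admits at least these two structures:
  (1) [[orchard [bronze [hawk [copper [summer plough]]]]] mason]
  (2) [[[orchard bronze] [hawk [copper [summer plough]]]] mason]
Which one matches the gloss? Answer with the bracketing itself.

The paraphrase's head is the "mason" part ("mason"); its modifier is "orchard bronze hawk copper summer plough".
That top-level split, carried through the inner groups, gives [[[orchard bronze] [hawk [copper [summer plough]]]] mason].

[[[orchard bronze] [hawk [copper [summer plough]]]] mason]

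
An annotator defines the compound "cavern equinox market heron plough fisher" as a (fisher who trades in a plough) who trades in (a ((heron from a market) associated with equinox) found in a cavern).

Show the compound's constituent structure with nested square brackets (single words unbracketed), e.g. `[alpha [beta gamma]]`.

Whole compound: head "fisher" (specifically "plough fisher"), modifier "cavern equinox market heron".
"cavern equinox market heron" → head "heron" (specifically "equinox market heron"), modifier "cavern".
"equinox market heron" → head "heron" (specifically "market heron"), modifier "equinox".
"market heron" → head "heron", modifier "market".
"plough fisher" → head "fisher", modifier "plough".
Putting it together: [[cavern [equinox [market heron]]] [plough fisher]].

[[cavern [equinox [market heron]]] [plough fisher]]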